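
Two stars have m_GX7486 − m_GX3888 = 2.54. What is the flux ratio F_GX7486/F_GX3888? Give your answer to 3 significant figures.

0.0964

F_GX7486/F_GX3888 = 10^(−(m_GX7486 − m_GX3888)/2.5) = 10^(-2.54/2.5) = 10^-1.016 = 0.09638.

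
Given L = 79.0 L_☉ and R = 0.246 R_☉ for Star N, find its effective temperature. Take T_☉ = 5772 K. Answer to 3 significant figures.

3.47×10^4 K

T/T_☉ = (L/L_☉)^(1/4) / (R/R_☉)^(1/2)
T = 5772 × (79.0)^(1/4) / √(0.246) = 5772 × 2.981 / 0.4960 = 3.469×10^4 K.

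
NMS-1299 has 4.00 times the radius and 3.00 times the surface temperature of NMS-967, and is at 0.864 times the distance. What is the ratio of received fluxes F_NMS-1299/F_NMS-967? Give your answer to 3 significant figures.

1.74×10^3

L_NMS-1299/L_NMS-967 = (R_NMS-1299/R_NMS-967)²(T_NMS-1299/T_NMS-967)⁴ = (4.00)² × (3.00)⁴ = 1296.
F_NMS-1299/F_NMS-967 = (L_NMS-1299/L_NMS-967)/(d_NMS-1299/d_NMS-967)² = 1296 / (0.864)² = 1736.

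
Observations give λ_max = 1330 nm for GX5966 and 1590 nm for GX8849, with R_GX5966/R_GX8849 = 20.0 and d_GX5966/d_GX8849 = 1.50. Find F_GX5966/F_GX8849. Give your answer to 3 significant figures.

363

Wien's law: T_GX5966/T_GX8849 = λ_GX8849/λ_GX5966 = 1590/1330 = 1.195.
L_GX5966/L_GX8849 = (R_GX5966/R_GX8849)²(T_GX5966/T_GX8849)⁴ = (20.0)²(1.195)⁴ = 817.0.
F_GX5966/F_GX8849 = (L_GX5966/L_GX8849)/(d_GX5966/d_GX8849)² = 817.0/(1.50)² = 363.1.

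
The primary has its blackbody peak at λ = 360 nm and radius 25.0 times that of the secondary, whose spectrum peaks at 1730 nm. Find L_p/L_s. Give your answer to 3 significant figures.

Wien's law gives T ∝ 1/λ_max, so T_p/T_s = λ_s/λ_p = 1730/360 = 4.806.
Then L ∝ R²T⁴ gives L_p/L_s = (25.0)² × (4.806)⁴ = 625.0 × 533.3 = 3.333×10^5.

3.33×10^5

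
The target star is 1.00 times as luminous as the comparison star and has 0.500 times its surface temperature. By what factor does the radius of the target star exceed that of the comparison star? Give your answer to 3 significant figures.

L ∝ R²T⁴ gives R ∝ √L / T², so
R_t/R_c = √(1.00) / (0.500)² = 1.000 / 0.2500 = 4.000.

4.00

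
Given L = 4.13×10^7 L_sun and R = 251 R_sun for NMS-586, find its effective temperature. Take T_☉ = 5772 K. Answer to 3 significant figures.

2.92×10^4 K

T/T_☉ = (L/L_☉)^(1/4) / (R/R_☉)^(1/2)
T = 5772 × (4.13×10^7)^(1/4) / √(251) = 5772 × 80.17 / 15.84 = 2.921×10^4 K.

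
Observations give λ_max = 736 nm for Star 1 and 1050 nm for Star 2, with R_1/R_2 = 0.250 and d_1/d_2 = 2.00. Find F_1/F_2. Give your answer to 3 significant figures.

0.0647

Wien's law: T_1/T_2 = λ_2/λ_1 = 1050/736 = 1.427.
L_1/L_2 = (R_1/R_2)²(T_1/T_2)⁴ = (0.250)²(1.427)⁴ = 0.2589.
F_1/F_2 = (L_1/L_2)/(d_1/d_2)² = 0.2589/(2.00)² = 0.06472.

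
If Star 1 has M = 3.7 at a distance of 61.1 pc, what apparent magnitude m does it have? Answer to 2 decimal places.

m = M + 5 log₁₀(d/10 pc) = 3.7 + 5 log₁₀(61.1/10)
  = 3.7 + 5 × 0.786 = 3.7 + 3.93 = 7.63.

7.63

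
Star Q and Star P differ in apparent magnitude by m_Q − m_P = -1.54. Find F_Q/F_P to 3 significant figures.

F_Q/F_P = 10^(−(m_Q − m_P)/2.5) = 10^(1.54/2.5) = 10^0.616 = 4.130.

4.13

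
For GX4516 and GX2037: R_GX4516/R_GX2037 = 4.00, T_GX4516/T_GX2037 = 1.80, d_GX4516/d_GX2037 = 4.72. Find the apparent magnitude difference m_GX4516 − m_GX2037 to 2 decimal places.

L_GX4516/L_GX2037 = (4.00)²(1.80)⁴ = 168.0.
F_GX4516/F_GX2037 = (L_GX4516/L_GX2037)/(d_GX4516/d_GX2037)² = 168.0/22.28 = 7.539.
m_GX4516 − m_GX2037 = −2.5 log₁₀(7.539) = -2.19.

-2.19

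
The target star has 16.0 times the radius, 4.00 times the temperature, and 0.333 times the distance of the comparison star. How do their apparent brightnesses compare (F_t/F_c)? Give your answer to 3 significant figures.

5.91×10^5

L_t/L_c = (R_t/R_c)²(T_t/T_c)⁴ = (16.0)² × (4.00)⁴ = 6.554×10^4.
F_t/F_c = (L_t/L_c)/(d_t/d_c)² = 6.554×10^4 / (0.333)² = 5.910×10^5.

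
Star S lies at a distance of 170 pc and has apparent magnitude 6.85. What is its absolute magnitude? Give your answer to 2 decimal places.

0.70

M = m − 5 log₁₀(d/10 pc) = 6.85 − 5 log₁₀(170/10)
  = 6.85 − 5 × 1.230 = 6.85 − 6.15 = 0.70.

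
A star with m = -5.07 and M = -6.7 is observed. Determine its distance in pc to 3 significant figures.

21.2 pc

m − M = 5 log₁₀(d/10 pc)
-5.07 − (-6.7) = 1.63 = 5 log₁₀(d/10)
d = 10 × 10^(1.63/5) = 10 × 10^0.326 = 21.18 pc.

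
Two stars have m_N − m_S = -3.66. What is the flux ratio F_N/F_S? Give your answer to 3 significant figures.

29.1

F_N/F_S = 10^(−(m_N − m_S)/2.5) = 10^(3.66/2.5) = 10^1.464 = 29.11.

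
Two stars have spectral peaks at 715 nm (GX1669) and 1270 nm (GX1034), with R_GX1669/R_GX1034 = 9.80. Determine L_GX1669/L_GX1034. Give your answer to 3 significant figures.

Wien's law gives T ∝ 1/λ_max, so T_GX1669/T_GX1034 = λ_GX1034/λ_GX1669 = 1270/715 = 1.776.
Then L ∝ R²T⁴ gives L_GX1669/L_GX1034 = (9.80)² × (1.776)⁴ = 96.04 × 9.954 = 956.0.

956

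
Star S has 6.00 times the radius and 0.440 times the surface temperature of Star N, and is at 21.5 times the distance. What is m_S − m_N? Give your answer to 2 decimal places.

L_S/L_N = (6.00)²(0.440)⁴ = 1.349.
F_S/F_N = (L_S/L_N)/(d_S/d_N)² = 1.349/462.2 = 0.002919.
m_S − m_N = −2.5 log₁₀(0.002919) = 6.34.

6.34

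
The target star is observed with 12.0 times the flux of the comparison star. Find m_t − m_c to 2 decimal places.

m_t − m_c = −2.5 log₁₀(F_t/F_c) = −2.5 log₁₀(12.0) = −2.5 × (1.079) = -2.698.

-2.70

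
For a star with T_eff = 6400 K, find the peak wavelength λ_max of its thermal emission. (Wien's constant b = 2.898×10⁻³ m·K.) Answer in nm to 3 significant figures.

λ_max = b/T = 2.898×10⁻³ / 6400 = 4.53×10^-7 m = 452.8 nm.

453 nm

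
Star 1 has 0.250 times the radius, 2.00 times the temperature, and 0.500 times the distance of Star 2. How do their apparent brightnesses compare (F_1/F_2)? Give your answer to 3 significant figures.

L_1/L_2 = (R_1/R_2)²(T_1/T_2)⁴ = (0.250)² × (2.00)⁴ = 1.000.
F_1/F_2 = (L_1/L_2)/(d_1/d_2)² = 1.000 / (0.500)² = 4.000.

4.00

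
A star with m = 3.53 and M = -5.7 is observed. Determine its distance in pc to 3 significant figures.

m − M = 5 log₁₀(d/10 pc)
3.53 − (-5.7) = 9.23 = 5 log₁₀(d/10)
d = 10 × 10^(9.23/5) = 10 × 10^1.846 = 701.5 pc.

701 pc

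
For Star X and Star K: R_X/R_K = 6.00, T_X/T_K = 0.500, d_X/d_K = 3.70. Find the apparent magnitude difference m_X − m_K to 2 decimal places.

L_X/L_K = (6.00)²(0.500)⁴ = 2.250.
F_X/F_K = (L_X/L_K)/(d_X/d_K)² = 2.250/13.69 = 0.1644.
m_X − m_K = −2.5 log₁₀(0.1644) = 1.96.

1.96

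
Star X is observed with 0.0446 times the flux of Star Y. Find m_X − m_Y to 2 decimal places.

m_X − m_Y = −2.5 log₁₀(F_X/F_Y) = −2.5 log₁₀(0.0446) = −2.5 × (-1.351) = 3.377.

3.38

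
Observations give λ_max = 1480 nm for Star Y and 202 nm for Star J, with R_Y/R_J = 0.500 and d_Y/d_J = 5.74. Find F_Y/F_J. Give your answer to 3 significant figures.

Wien's law: T_Y/T_J = λ_J/λ_Y = 202/1480 = 0.1365.
L_Y/L_J = (R_Y/R_J)²(T_Y/T_J)⁴ = (0.500)²(0.1365)⁴ = 8.676×10^-5.
F_Y/F_J = (L_Y/L_J)/(d_Y/d_J)² = 8.676×10^-5/(5.74)² = 2.633×10^-6.

2.63×10^-6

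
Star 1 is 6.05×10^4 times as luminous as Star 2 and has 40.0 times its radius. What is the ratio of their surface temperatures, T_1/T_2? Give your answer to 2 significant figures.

2.5

L ∝ R²T⁴ gives T ∝ (L/R²)^(1/4), so
T_1/T_2 = (6.05×10^4 / 40.0²)^(1/4) = (37.81)^(1/4) = 2.480.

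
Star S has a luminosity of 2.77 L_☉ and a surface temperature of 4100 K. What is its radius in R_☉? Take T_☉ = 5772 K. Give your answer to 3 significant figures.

3.30 R_☉

R/R_☉ = √(L/L_☉) / (T/T_☉)² = √(2.77) / (0.7103)²
       = 1.664 / 0.5046 = 3.299.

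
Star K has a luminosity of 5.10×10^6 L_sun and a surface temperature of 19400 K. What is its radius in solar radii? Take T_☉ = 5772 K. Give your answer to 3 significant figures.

R/R_☉ = √(L/L_☉) / (T/T_☉)² = √(5.10×10^6) / (3.361)²
       = 2258 / 11.30 = 199.9.

200 solar radii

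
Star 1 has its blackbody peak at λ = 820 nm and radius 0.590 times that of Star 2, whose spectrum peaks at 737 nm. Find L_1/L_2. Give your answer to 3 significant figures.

0.227

Wien's law gives T ∝ 1/λ_max, so T_1/T_2 = λ_2/λ_1 = 737/820 = 0.8988.
Then L ∝ R²T⁴ gives L_1/L_2 = (0.590)² × (0.8988)⁴ = 0.3481 × 0.6526 = 0.2272.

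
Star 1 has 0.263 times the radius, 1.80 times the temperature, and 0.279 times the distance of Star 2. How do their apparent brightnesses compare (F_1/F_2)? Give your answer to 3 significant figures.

L_1/L_2 = (R_1/R_2)²(T_1/T_2)⁴ = (0.263)² × (1.80)⁴ = 0.7261.
F_1/F_2 = (L_1/L_2)/(d_1/d_2)² = 0.7261 / (0.279)² = 9.328.

9.33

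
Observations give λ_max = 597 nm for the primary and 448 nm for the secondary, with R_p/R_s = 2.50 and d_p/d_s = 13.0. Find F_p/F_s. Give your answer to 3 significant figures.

Wien's law: T_p/T_s = λ_s/λ_p = 448/597 = 0.7504.
L_p/L_s = (R_p/R_s)²(T_p/T_s)⁴ = (2.50)²(0.7504)⁴ = 1.982.
F_p/F_s = (L_p/L_s)/(d_p/d_s)² = 1.982/(13.0)² = 0.01173.

0.0117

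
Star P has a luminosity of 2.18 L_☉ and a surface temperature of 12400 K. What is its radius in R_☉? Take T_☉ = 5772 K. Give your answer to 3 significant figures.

R/R_☉ = √(L/L_☉) / (T/T_☉)² = √(2.18) / (2.148)²
       = 1.476 / 4.615 = 0.3199.

0.320 R_☉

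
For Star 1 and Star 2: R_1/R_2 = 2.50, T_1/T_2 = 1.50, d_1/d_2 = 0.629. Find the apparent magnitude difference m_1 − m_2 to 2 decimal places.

-4.76

L_1/L_2 = (2.50)²(1.50)⁴ = 31.64.
F_1/F_2 = (L_1/L_2)/(d_1/d_2)² = 31.64/0.3956 = 79.97.
m_1 − m_2 = −2.5 log₁₀(79.97) = -4.76.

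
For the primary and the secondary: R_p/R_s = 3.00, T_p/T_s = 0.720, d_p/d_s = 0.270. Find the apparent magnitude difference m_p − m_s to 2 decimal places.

L_p/L_s = (3.00)²(0.720)⁴ = 2.419.
F_p/F_s = (L_p/L_s)/(d_p/d_s)² = 2.419/0.07290 = 33.18.
m_p − m_s = −2.5 log₁₀(33.18) = -3.80.

-3.80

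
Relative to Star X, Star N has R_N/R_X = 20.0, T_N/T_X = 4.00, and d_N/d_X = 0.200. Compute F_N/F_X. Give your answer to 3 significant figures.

L_N/L_X = (R_N/R_X)²(T_N/T_X)⁴ = (20.0)² × (4.00)⁴ = 1.024×10^5.
F_N/F_X = (L_N/L_X)/(d_N/d_X)² = 1.024×10^5 / (0.200)² = 2.560×10^6.

2.56×10^6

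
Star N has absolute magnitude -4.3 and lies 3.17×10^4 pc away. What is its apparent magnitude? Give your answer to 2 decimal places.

m = M + 5 log₁₀(d/10 pc) = -4.3 + 5 log₁₀(3.17×10^4/10)
  = -4.3 + 5 × 3.501 = -4.3 + 17.51 = 13.21.

13.21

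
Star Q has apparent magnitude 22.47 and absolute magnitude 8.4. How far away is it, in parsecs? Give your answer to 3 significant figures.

6.52×10^3 pc

m − M = 5 log₁₀(d/10 pc)
22.47 − (8.4) = 14.07 = 5 log₁₀(d/10)
d = 10 × 10^(14.07/5) = 10 × 10^2.814 = 6516 pc.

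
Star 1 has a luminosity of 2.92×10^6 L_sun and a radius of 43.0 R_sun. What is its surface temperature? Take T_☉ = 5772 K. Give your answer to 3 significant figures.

T/T_☉ = (L/L_☉)^(1/4) / (R/R_☉)^(1/2)
T = 5772 × (2.92×10^6)^(1/4) / √(43.0) = 5772 × 41.34 / 6.557 = 3.639×10^4 K.

3.64×10^4 K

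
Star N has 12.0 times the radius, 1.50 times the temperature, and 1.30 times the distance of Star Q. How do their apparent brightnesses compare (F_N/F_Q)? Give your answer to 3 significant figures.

431

L_N/L_Q = (R_N/R_Q)²(T_N/T_Q)⁴ = (12.0)² × (1.50)⁴ = 729.0.
F_N/F_Q = (L_N/L_Q)/(d_N/d_Q)² = 729.0 / (1.30)² = 431.4.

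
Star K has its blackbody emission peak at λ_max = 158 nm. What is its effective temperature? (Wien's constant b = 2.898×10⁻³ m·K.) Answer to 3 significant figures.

1.83×10^4 K

T = b/λ_max = 2.898×10⁻³ / (158×10⁻⁹) = 1.834×10^4 K.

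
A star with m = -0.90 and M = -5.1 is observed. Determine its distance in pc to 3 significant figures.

m − M = 5 log₁₀(d/10 pc)
-0.90 − (-5.1) = 4.20 = 5 log₁₀(d/10)
d = 10 × 10^(4.20/5) = 10 × 10^0.840 = 69.18 pc.

69.2 pc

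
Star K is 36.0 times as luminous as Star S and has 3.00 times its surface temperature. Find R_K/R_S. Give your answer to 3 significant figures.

0.667

L ∝ R²T⁴ gives R ∝ √L / T², so
R_K/R_S = √(36.0) / (3.00)² = 6.000 / 9.000 = 0.6667.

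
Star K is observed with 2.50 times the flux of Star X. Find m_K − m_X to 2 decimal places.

m_K − m_X = −2.5 log₁₀(F_K/F_X) = −2.5 log₁₀(2.50) = −2.5 × (0.398) = -0.995.

-0.99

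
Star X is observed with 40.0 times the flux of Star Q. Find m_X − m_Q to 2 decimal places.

m_X − m_Q = −2.5 log₁₀(F_X/F_Q) = −2.5 log₁₀(40.0) = −2.5 × (1.602) = -4.005.

-4.01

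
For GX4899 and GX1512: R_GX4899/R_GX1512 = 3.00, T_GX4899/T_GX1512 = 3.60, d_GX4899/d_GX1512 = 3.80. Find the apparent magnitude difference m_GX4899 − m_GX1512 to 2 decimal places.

L_GX4899/L_GX1512 = (3.00)²(3.60)⁴ = 1512.
F_GX4899/F_GX1512 = (L_GX4899/L_GX1512)/(d_GX4899/d_GX1512)² = 1512/14.44 = 104.7.
m_GX4899 − m_GX1512 = −2.5 log₁₀(104.7) = -5.05.

-5.05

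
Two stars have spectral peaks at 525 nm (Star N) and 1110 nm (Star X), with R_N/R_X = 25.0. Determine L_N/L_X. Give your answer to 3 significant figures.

Wien's law gives T ∝ 1/λ_max, so T_N/T_X = λ_X/λ_N = 1110/525 = 2.114.
Then L ∝ R²T⁴ gives L_N/L_X = (25.0)² × (2.114)⁴ = 625.0 × 19.98 = 1.249×10^4.

1.25×10^4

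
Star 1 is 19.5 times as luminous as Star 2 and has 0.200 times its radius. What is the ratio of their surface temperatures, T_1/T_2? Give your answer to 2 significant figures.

4.7

L ∝ R²T⁴ gives T ∝ (L/R²)^(1/4), so
T_1/T_2 = (19.5 / 0.200²)^(1/4) = (487.5)^(1/4) = 4.699.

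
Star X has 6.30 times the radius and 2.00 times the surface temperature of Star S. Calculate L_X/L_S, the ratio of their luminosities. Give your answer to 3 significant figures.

From the Stefan–Boltzmann law, L ∝ R²T⁴, so
L_X/L_S = (R_X/R_S)² (T_X/T_S)⁴ = (6.30)² × (2.00)⁴ = 39.69 × 16.00 = 635.0.

635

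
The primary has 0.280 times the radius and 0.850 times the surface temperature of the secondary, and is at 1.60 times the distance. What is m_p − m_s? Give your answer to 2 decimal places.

4.49

L_p/L_s = (0.280)²(0.850)⁴ = 0.04093.
F_p/F_s = (L_p/L_s)/(d_p/d_s)² = 0.04093/2.560 = 0.01599.
m_p − m_s = −2.5 log₁₀(0.01599) = 4.49.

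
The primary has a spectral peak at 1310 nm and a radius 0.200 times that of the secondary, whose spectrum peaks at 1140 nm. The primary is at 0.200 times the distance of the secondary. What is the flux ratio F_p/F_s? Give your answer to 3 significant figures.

0.574

Wien's law: T_p/T_s = λ_s/λ_p = 1140/1310 = 0.8702.
L_p/L_s = (R_p/R_s)²(T_p/T_s)⁴ = (0.200)²(0.8702)⁴ = 0.02294.
F_p/F_s = (L_p/L_s)/(d_p/d_s)² = 0.02294/(0.200)² = 0.5735.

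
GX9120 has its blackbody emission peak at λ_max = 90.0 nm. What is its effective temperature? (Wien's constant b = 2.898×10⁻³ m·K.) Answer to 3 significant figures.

3.22×10^4 K

T = b/λ_max = 2.898×10⁻³ / (90.0×10⁻⁹) = 3.220×10^4 K.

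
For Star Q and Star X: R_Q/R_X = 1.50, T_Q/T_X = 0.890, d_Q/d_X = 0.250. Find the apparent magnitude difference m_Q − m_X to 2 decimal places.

L_Q/L_X = (1.50)²(0.890)⁴ = 1.412.
F_Q/F_X = (L_Q/L_X)/(d_Q/d_X)² = 1.412/0.06250 = 22.59.
m_Q − m_X = −2.5 log₁₀(22.59) = -3.38.

-3.38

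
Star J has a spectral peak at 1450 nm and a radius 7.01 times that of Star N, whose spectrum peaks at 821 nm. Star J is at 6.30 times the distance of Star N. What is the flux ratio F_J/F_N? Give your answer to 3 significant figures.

0.127

Wien's law: T_J/T_N = λ_N/λ_J = 821/1450 = 0.5662.
L_J/L_N = (R_J/R_N)²(T_J/T_N)⁴ = (7.01)²(0.5662)⁴ = 5.051.
F_J/F_N = (L_J/L_N)/(d_J/d_N)² = 5.051/(6.30)² = 0.1272.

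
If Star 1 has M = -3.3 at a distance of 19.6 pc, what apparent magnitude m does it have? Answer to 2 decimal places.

-1.84

m = M + 5 log₁₀(d/10 pc) = -3.3 + 5 log₁₀(19.6/10)
  = -3.3 + 5 × 0.292 = -3.3 + 1.46 = -1.84.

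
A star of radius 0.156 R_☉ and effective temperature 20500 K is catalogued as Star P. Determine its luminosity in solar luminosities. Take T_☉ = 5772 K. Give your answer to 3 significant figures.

L/L_☉ = (R/R_☉)² (T/T_☉)⁴ = (0.156)² × (20500/5772)⁴
       = 0.02434 × (3.552)⁴ = 0.02434 × 159.1 = 3.872.

3.87 solar luminosities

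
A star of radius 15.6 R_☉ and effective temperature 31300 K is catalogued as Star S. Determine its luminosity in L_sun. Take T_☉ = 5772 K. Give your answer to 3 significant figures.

L/L_☉ = (R/R_☉)² (T/T_☉)⁴ = (15.6)² × (31300/5772)⁴
       = 243.4 × (5.423)⁴ = 243.4 × 864.7 = 2.104×10^5.

2.10×10^5 L_sun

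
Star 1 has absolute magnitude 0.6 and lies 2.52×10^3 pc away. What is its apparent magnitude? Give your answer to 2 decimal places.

m = M + 5 log₁₀(d/10 pc) = 0.6 + 5 log₁₀(2.52×10^3/10)
  = 0.6 + 5 × 2.401 = 0.6 + 12.01 = 12.61.

12.61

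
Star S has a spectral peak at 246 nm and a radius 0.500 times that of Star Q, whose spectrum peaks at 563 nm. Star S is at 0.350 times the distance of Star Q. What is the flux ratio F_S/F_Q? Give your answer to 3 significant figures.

Wien's law: T_S/T_Q = λ_Q/λ_S = 563/246 = 2.289.
L_S/L_Q = (R_S/R_Q)²(T_S/T_Q)⁴ = (0.500)²(2.289)⁴ = 6.859.
F_S/F_Q = (L_S/L_Q)/(d_S/d_Q)² = 6.859/(0.350)² = 55.99.

56.0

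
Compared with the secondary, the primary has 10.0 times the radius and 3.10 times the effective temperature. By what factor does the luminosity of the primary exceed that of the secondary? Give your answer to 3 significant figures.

From the Stefan–Boltzmann law, L ∝ R²T⁴, so
L_p/L_s = (R_p/R_s)² (T_p/T_s)⁴ = (10.0)² × (3.10)⁴ = 100.0 × 92.35 = 9235.

9.24×10^3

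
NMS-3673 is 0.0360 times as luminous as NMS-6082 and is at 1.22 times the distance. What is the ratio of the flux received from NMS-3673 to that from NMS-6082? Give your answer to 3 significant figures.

0.0242

F = L/(4πd²), so F_NMS-3673/F_NMS-6082 = (L_NMS-3673/L_NMS-6082) / (d_NMS-3673/d_NMS-6082)²
= 0.0360 / (1.22)² = 0.0360 / 1.488 = 0.02419.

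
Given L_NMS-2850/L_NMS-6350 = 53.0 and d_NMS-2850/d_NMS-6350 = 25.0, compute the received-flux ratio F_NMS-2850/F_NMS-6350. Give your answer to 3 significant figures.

F = L/(4πd²), so F_NMS-2850/F_NMS-6350 = (L_NMS-2850/L_NMS-6350) / (d_NMS-2850/d_NMS-6350)²
= 53.0 / (25.0)² = 53.0 / 625.0 = 0.08480.

0.0848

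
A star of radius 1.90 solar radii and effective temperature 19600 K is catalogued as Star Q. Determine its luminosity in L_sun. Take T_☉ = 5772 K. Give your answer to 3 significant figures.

480 L_sun

L/L_☉ = (R/R_☉)² (T/T_☉)⁴ = (1.90)² × (19600/5772)⁴
       = 3.610 × (3.396)⁴ = 3.610 × 133.0 = 480.0.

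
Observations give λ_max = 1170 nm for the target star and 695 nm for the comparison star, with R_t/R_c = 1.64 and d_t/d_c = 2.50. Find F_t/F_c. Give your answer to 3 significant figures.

Wien's law: T_t/T_c = λ_c/λ_t = 695/1170 = 0.5940.
L_t/L_c = (R_t/R_c)²(T_t/T_c)⁴ = (1.64)²(0.5940)⁴ = 0.3349.
F_t/F_c = (L_t/L_c)/(d_t/d_c)² = 0.3349/(2.50)² = 0.05358.

0.0536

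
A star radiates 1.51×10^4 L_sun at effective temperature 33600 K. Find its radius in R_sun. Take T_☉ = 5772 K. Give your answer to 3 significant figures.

3.63 R_sun

R/R_☉ = √(L/L_☉) / (T/T_☉)² = √(1.51×10^4) / (5.821)²
       = 122.9 / 33.89 = 3.626.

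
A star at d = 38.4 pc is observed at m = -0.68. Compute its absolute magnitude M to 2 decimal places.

-3.60

M = m − 5 log₁₀(d/10 pc) = -0.68 − 5 log₁₀(38.4/10)
  = -0.68 − 5 × 0.584 = -0.68 − 2.92 = -3.60.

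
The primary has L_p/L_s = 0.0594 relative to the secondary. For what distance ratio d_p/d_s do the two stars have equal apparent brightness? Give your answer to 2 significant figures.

0.24

Equal flux requires L_p/d_p² = L_s/d_s², so d_p/d_s = √(L_p/L_s)
= √(0.0594) = 0.2437.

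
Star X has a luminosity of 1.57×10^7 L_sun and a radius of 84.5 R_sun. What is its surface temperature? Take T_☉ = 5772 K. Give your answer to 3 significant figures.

T/T_☉ = (L/L_☉)^(1/4) / (R/R_☉)^(1/2)
T = 5772 × (1.57×10^7)^(1/4) / √(84.5) = 5772 × 62.95 / 9.192 = 3.953×10^4 K.

3.95×10^4 K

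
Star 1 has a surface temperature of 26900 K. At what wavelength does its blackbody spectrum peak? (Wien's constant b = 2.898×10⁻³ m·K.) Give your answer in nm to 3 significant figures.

108 nm

λ_max = b/T = 2.898×10⁻³ / 26900 = 1.08×10^-7 m = 107.7 nm.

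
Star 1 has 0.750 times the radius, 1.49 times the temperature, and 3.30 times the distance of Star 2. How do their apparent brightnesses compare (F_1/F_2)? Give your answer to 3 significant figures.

L_1/L_2 = (R_1/R_2)²(T_1/T_2)⁴ = (0.750)² × (1.49)⁴ = 2.772.
F_1/F_2 = (L_1/L_2)/(d_1/d_2)² = 2.772 / (3.30)² = 0.2546.

0.255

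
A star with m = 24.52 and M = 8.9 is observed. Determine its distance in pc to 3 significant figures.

1.33×10^4 pc

m − M = 5 log₁₀(d/10 pc)
24.52 − (8.9) = 15.62 = 5 log₁₀(d/10)
d = 10 × 10^(15.62/5) = 10 × 10^3.124 = 1.330×10^4 pc.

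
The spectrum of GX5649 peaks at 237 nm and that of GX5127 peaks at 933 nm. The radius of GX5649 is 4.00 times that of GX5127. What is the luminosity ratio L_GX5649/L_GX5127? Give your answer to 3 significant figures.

Wien's law gives T ∝ 1/λ_max, so T_GX5649/T_GX5127 = λ_GX5127/λ_GX5649 = 933/237 = 3.937.
Then L ∝ R²T⁴ gives L_GX5649/L_GX5127 = (4.00)² × (3.937)⁴ = 16.00 × 240.2 = 3843.

3.84×10^3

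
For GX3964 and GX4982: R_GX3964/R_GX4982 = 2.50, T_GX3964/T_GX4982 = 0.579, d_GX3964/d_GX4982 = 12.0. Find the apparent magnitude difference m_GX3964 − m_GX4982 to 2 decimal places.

L_GX3964/L_GX4982 = (2.50)²(0.579)⁴ = 0.7024.
F_GX3964/F_GX4982 = (L_GX3964/L_GX4982)/(d_GX3964/d_GX4982)² = 0.7024/144.0 = 0.004878.
m_GX3964 − m_GX4982 = −2.5 log₁₀(0.004878) = 5.78.

5.78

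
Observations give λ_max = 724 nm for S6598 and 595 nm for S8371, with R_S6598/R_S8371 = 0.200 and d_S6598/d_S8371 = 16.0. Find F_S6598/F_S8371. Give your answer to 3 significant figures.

7.13×10^-5

Wien's law: T_S6598/T_S8371 = λ_S8371/λ_S6598 = 595/724 = 0.8218.
L_S6598/L_S8371 = (R_S6598/R_S8371)²(T_S6598/T_S8371)⁴ = (0.200)²(0.8218)⁴ = 0.01825.
F_S6598/F_S8371 = (L_S6598/L_S8371)/(d_S6598/d_S8371)² = 0.01825/(16.0)² = 7.127×10^-5.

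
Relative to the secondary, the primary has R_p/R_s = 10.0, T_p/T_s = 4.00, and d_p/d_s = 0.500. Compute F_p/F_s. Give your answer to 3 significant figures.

1.02×10^5

L_p/L_s = (R_p/R_s)²(T_p/T_s)⁴ = (10.0)² × (4.00)⁴ = 2.560×10^4.
F_p/F_s = (L_p/L_s)/(d_p/d_s)² = 2.560×10^4 / (0.500)² = 1.024×10^5.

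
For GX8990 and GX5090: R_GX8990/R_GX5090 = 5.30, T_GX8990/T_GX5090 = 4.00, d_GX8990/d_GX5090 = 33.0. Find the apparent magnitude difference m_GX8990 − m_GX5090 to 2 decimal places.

L_GX8990/L_GX5090 = (5.30)²(4.00)⁴ = 7191.
F_GX8990/F_GX5090 = (L_GX8990/L_GX5090)/(d_GX8990/d_GX5090)² = 7191/1089 = 6.603.
m_GX8990 − m_GX5090 = −2.5 log₁₀(6.603) = -2.05.

-2.05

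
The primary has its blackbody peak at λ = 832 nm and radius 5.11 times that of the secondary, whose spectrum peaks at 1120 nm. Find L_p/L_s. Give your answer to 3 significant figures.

Wien's law gives T ∝ 1/λ_max, so T_p/T_s = λ_s/λ_p = 1120/832 = 1.346.
Then L ∝ R²T⁴ gives L_p/L_s = (5.11)² × (1.346)⁴ = 26.11 × 3.284 = 85.75.

85.7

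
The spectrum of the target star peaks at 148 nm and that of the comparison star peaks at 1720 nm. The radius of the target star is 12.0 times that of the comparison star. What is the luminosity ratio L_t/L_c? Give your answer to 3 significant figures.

2.63×10^6

Wien's law gives T ∝ 1/λ_max, so T_t/T_c = λ_c/λ_t = 1720/148 = 11.62.
Then L ∝ R²T⁴ gives L_t/L_c = (12.0)² × (11.62)⁴ = 144.0 × 1.824×10^4 = 2.627×10^6.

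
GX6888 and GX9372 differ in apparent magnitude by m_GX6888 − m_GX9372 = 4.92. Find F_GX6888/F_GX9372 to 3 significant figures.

F_GX6888/F_GX9372 = 10^(−(m_GX6888 − m_GX9372)/2.5) = 10^(-4.92/2.5) = 10^-1.968 = 0.01076.

0.0108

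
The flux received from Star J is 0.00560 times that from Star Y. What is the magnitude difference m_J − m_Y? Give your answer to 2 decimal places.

m_J − m_Y = −2.5 log₁₀(F_J/F_Y) = −2.5 log₁₀(0.00560) = −2.5 × (-2.252) = 5.630.

5.63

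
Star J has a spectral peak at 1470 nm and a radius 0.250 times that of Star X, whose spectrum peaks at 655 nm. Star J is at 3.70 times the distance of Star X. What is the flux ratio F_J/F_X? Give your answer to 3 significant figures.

1.80×10^-4

Wien's law: T_J/T_X = λ_X/λ_J = 655/1470 = 0.4456.
L_J/L_X = (R_J/R_X)²(T_J/T_X)⁴ = (0.250)²(0.4456)⁴ = 0.002464.
F_J/F_X = (L_J/L_X)/(d_J/d_X)² = 0.002464/(3.70)² = 1.800×10^-4.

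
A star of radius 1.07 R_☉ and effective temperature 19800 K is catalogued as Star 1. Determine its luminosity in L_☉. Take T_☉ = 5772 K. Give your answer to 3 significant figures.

L/L_☉ = (R/R_☉)² (T/T_☉)⁴ = (1.07)² × (19800/5772)⁴
       = 1.145 × (3.430)⁴ = 1.145 × 138.5 = 158.5.

159 L_☉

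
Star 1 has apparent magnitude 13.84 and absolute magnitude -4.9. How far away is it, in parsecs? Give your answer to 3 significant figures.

m − M = 5 log₁₀(d/10 pc)
13.84 − (-4.9) = 18.74 = 5 log₁₀(d/10)
d = 10 × 10^(18.74/5) = 10 × 10^3.748 = 5.598×10^4 pc.

5.60×10^4 pc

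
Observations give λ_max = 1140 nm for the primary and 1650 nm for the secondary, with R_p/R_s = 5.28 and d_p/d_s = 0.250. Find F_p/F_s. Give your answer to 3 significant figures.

Wien's law: T_p/T_s = λ_s/λ_p = 1650/1140 = 1.447.
L_p/L_s = (R_p/R_s)²(T_p/T_s)⁴ = (5.28)²(1.447)⁴ = 122.3.
F_p/F_s = (L_p/L_s)/(d_p/d_s)² = 122.3/(0.250)² = 1958.

1.96×10^3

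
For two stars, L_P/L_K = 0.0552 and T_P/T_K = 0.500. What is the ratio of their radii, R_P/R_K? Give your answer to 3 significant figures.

0.940

L ∝ R²T⁴ gives R ∝ √L / T², so
R_P/R_K = √(0.0552) / (0.500)² = 0.2349 / 0.2500 = 0.9398.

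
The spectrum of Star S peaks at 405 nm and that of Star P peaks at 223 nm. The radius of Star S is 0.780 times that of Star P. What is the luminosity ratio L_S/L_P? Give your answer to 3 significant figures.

0.0559

Wien's law gives T ∝ 1/λ_max, so T_S/T_P = λ_P/λ_S = 223/405 = 0.5506.
Then L ∝ R²T⁴ gives L_S/L_P = (0.780)² × (0.5506)⁴ = 0.6084 × 0.09192 = 0.05592.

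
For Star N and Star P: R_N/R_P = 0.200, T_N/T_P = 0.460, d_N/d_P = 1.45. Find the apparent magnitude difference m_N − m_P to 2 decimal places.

7.67

L_N/L_P = (0.200)²(0.460)⁴ = 0.001791.
F_N/F_P = (L_N/L_P)/(d_N/d_P)² = 0.001791/2.103 = 8.518×10^-4.
m_N − m_P = −2.5 log₁₀(8.518×10^-4) = 7.67.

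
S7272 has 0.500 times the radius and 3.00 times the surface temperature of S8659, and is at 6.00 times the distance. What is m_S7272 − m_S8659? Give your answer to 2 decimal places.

L_S7272/L_S8659 = (0.500)²(3.00)⁴ = 20.25.
F_S7272/F_S8659 = (L_S7272/L_S8659)/(d_S7272/d_S8659)² = 20.25/36.00 = 0.5625.
m_S7272 − m_S8659 = −2.5 log₁₀(0.5625) = 0.62.

0.62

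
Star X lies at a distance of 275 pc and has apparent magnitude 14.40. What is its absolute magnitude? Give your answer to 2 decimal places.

7.20

M = m − 5 log₁₀(d/10 pc) = 14.40 − 5 log₁₀(275/10)
  = 14.40 − 5 × 1.439 = 14.40 − 7.20 = 7.20.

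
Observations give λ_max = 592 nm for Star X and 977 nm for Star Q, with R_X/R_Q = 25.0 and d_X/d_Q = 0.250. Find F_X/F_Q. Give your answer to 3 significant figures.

Wien's law: T_X/T_Q = λ_Q/λ_X = 977/592 = 1.650.
L_X/L_Q = (R_X/R_Q)²(T_X/T_Q)⁴ = (25.0)²(1.650)⁴ = 4636.
F_X/F_Q = (L_X/L_Q)/(d_X/d_Q)² = 4636/(0.250)² = 7.418×10^4.

7.42×10^4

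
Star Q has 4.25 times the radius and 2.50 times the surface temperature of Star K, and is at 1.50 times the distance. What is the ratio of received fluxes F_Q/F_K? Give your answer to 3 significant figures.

L_Q/L_K = (R_Q/R_K)²(T_Q/T_K)⁴ = (4.25)² × (2.50)⁴ = 705.6.
F_Q/F_K = (L_Q/L_K)/(d_Q/d_K)² = 705.6 / (1.50)² = 313.6.

314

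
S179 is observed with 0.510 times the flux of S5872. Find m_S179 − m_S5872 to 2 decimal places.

m_S179 − m_S5872 = −2.5 log₁₀(F_S179/F_S5872) = −2.5 log₁₀(0.510) = −2.5 × (-0.292) = 0.731.

0.73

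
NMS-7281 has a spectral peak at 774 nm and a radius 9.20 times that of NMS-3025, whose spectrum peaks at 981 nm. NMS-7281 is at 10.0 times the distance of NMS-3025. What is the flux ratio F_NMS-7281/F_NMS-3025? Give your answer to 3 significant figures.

2.18

Wien's law: T_NMS-7281/T_NMS-3025 = λ_NMS-3025/λ_NMS-7281 = 981/774 = 1.267.
L_NMS-7281/L_NMS-3025 = (R_NMS-7281/R_NMS-3025)²(T_NMS-7281/T_NMS-3025)⁴ = (9.20)²(1.267)⁴ = 218.4.
F_NMS-7281/F_NMS-3025 = (L_NMS-7281/L_NMS-3025)/(d_NMS-7281/d_NMS-3025)² = 218.4/(10.0)² = 2.184.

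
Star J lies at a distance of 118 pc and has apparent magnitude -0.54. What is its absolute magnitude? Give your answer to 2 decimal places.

M = m − 5 log₁₀(d/10 pc) = -0.54 − 5 log₁₀(118/10)
  = -0.54 − 5 × 1.072 = -0.54 − 5.36 = -5.90.

-5.90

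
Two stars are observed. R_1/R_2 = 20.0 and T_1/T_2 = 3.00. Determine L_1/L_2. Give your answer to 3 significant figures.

From the Stefan–Boltzmann law, L ∝ R²T⁴, so
L_1/L_2 = (R_1/R_2)² (T_1/T_2)⁴ = (20.0)² × (3.00)⁴ = 400.0 × 81.00 = 3.240×10^4.

3.24×10^4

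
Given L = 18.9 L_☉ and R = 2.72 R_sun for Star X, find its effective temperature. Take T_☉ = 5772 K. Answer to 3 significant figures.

T/T_☉ = (L/L_☉)^(1/4) / (R/R_☉)^(1/2)
T = 5772 × (18.9)^(1/4) / √(2.72) = 5772 × 2.085 / 1.649 = 7297 K.

7.30×10^3 K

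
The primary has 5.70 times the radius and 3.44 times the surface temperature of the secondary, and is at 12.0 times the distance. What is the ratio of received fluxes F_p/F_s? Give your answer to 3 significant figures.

L_p/L_s = (R_p/R_s)²(T_p/T_s)⁴ = (5.70)² × (3.44)⁴ = 4550.
F_p/F_s = (L_p/L_s)/(d_p/d_s)² = 4550 / (12.0)² = 31.60.

31.6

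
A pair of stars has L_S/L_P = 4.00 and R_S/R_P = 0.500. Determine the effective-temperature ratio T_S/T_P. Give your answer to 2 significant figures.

L ∝ R²T⁴ gives T ∝ (L/R²)^(1/4), so
T_S/T_P = (4.00 / 0.500²)^(1/4) = (16.00)^(1/4) = 2.000.

2.0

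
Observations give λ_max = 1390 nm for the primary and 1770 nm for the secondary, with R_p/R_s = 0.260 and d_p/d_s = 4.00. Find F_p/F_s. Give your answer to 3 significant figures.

Wien's law: T_p/T_s = λ_s/λ_p = 1770/1390 = 1.273.
L_p/L_s = (R_p/R_s)²(T_p/T_s)⁴ = (0.260)²(1.273)⁴ = 0.1777.
F_p/F_s = (L_p/L_s)/(d_p/d_s)² = 0.1777/(4.00)² = 0.01111.

0.0111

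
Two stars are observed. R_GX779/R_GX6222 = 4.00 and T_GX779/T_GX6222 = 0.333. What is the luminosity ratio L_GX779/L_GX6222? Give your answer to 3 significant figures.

0.197

From the Stefan–Boltzmann law, L ∝ R²T⁴, so
L_GX779/L_GX6222 = (R_GX779/R_GX6222)² (T_GX779/T_GX6222)⁴ = (4.00)² × (0.333)⁴ = 16.00 × 0.01230 = 0.1967.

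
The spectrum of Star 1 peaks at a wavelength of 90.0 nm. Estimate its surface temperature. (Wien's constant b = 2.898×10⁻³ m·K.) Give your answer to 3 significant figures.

T = b/λ_max = 2.898×10⁻³ / (90.0×10⁻⁹) = 3.220×10^4 K.

3.22×10^4 K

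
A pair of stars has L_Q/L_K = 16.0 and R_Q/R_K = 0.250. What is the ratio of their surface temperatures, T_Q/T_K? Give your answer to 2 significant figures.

4.0

L ∝ R²T⁴ gives T ∝ (L/R²)^(1/4), so
T_Q/T_K = (16.0 / 0.250²)^(1/4) = (256.0)^(1/4) = 4.000.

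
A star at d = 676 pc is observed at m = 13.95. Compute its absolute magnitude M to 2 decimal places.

M = m − 5 log₁₀(d/10 pc) = 13.95 − 5 log₁₀(676/10)
  = 13.95 − 5 × 1.830 = 13.95 − 9.15 = 4.80.

4.80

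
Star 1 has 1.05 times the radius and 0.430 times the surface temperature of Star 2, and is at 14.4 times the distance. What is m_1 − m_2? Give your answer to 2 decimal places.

L_1/L_2 = (1.05)²(0.430)⁴ = 0.03769.
F_1/F_2 = (L_1/L_2)/(d_1/d_2)² = 0.03769/207.4 = 1.818×10^-4.
m_1 − m_2 = −2.5 log₁₀(1.818×10^-4) = 9.35.

9.35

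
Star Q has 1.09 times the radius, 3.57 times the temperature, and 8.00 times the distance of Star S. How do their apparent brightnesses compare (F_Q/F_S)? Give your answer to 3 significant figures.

3.02

L_Q/L_S = (R_Q/R_S)²(T_Q/T_S)⁴ = (1.09)² × (3.57)⁴ = 193.0.
F_Q/F_S = (L_Q/L_S)/(d_Q/d_S)² = 193.0 / (8.00)² = 3.015.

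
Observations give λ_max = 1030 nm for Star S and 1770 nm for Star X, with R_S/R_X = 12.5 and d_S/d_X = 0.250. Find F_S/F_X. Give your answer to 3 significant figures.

Wien's law: T_S/T_X = λ_X/λ_S = 1770/1030 = 1.718.
L_S/L_X = (R_S/R_X)²(T_S/T_X)⁴ = (12.5)²(1.718)⁴ = 1363.
F_S/F_X = (L_S/L_X)/(d_S/d_X)² = 1363/(0.250)² = 2.180×10^4.

2.18×10^4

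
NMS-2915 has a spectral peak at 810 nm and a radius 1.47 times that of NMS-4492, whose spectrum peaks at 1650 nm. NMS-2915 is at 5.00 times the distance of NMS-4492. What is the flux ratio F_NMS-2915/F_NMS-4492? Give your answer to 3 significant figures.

Wien's law: T_NMS-2915/T_NMS-4492 = λ_NMS-4492/λ_NMS-2915 = 1650/810 = 2.037.
L_NMS-2915/L_NMS-4492 = (R_NMS-2915/R_NMS-4492)²(T_NMS-2915/T_NMS-4492)⁴ = (1.47)²(2.037)⁴ = 37.21.
F_NMS-2915/F_NMS-4492 = (L_NMS-2915/L_NMS-4492)/(d_NMS-2915/d_NMS-4492)² = 37.21/(5.00)² = 1.488.

1.49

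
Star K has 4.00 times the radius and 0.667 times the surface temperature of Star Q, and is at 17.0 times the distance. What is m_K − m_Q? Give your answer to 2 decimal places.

4.90

L_K/L_Q = (4.00)²(0.667)⁴ = 3.167.
F_K/F_Q = (L_K/L_Q)/(d_K/d_Q)² = 3.167/289.0 = 0.01096.
m_K − m_Q = −2.5 log₁₀(0.01096) = 4.90.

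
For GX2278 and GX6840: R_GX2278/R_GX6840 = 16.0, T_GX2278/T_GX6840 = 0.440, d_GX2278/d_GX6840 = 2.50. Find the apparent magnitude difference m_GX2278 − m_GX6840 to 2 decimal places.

L_GX2278/L_GX6840 = (16.0)²(0.440)⁴ = 9.595.
F_GX2278/F_GX6840 = (L_GX2278/L_GX6840)/(d_GX2278/d_GX6840)² = 9.595/6.250 = 1.535.
m_GX2278 − m_GX6840 = −2.5 log₁₀(1.535) = -0.47.

-0.47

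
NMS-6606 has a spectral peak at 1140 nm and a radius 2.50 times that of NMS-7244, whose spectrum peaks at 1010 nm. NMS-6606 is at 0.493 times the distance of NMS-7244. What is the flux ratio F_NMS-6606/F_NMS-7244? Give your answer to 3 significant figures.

Wien's law: T_NMS-6606/T_NMS-7244 = λ_NMS-7244/λ_NMS-6606 = 1010/1140 = 0.8860.
L_NMS-6606/L_NMS-7244 = (R_NMS-6606/R_NMS-7244)²(T_NMS-6606/T_NMS-7244)⁴ = (2.50)²(0.8860)⁴ = 3.851.
F_NMS-6606/F_NMS-7244 = (L_NMS-6606/L_NMS-7244)/(d_NMS-6606/d_NMS-7244)² = 3.851/(0.493)² = 15.84.

15.8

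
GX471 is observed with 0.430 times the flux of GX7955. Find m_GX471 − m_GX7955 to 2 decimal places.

m_GX471 − m_GX7955 = −2.5 log₁₀(F_GX471/F_GX7955) = −2.5 log₁₀(0.430) = −2.5 × (-0.367) = 0.916.

0.92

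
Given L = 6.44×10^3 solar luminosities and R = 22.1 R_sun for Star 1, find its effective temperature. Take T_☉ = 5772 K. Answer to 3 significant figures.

1.10×10^4 K

T/T_☉ = (L/L_☉)^(1/4) / (R/R_☉)^(1/2)
T = 5772 × (6.44×10^3)^(1/4) / √(22.1) = 5772 × 8.958 / 4.701 = 1.100×10^4 K.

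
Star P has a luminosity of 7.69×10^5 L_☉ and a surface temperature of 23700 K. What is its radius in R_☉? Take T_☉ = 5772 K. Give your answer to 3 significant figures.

R/R_☉ = √(L/L_☉) / (T/T_☉)² = √(7.69×10^5) / (4.106)²
       = 876.9 / 16.86 = 52.01.

52.0 R_☉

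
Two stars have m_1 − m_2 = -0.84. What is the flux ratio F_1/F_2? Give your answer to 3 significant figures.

F_1/F_2 = 10^(−(m_1 − m_2)/2.5) = 10^(0.84/2.5) = 10^0.336 = 2.168.

2.17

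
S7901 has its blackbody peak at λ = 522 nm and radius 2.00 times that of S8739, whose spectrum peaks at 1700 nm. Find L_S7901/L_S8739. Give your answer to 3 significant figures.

450

Wien's law gives T ∝ 1/λ_max, so T_S7901/T_S8739 = λ_S8739/λ_S7901 = 1700/522 = 3.257.
Then L ∝ R²T⁴ gives L_S7901/L_S8739 = (2.00)² × (3.257)⁴ = 4.000 × 112.5 = 450.0.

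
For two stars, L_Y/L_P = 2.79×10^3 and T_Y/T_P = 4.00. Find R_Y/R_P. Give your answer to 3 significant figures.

L ∝ R²T⁴ gives R ∝ √L / T², so
R_Y/R_P = √(2.79×10^3) / (4.00)² = 52.82 / 16.00 = 3.301.

3.30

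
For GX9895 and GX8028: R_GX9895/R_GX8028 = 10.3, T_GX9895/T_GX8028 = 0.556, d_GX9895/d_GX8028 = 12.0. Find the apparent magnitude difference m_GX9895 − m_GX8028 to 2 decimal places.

L_GX9895/L_GX8028 = (10.3)²(0.556)⁴ = 10.14.
F_GX9895/F_GX8028 = (L_GX9895/L_GX8028)/(d_GX9895/d_GX8028)² = 10.14/144.0 = 0.07041.
m_GX9895 − m_GX8028 = −2.5 log₁₀(0.07041) = 2.88.

2.88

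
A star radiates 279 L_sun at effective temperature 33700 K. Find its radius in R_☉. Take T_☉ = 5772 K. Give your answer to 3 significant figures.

R/R_☉ = √(L/L_☉) / (T/T_☉)² = √(279) / (5.839)²
       = 16.70 / 34.09 = 0.4900.

0.490 R_☉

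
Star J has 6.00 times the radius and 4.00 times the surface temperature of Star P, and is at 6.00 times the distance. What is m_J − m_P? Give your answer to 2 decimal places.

L_J/L_P = (6.00)²(4.00)⁴ = 9216.
F_J/F_P = (L_J/L_P)/(d_J/d_P)² = 9216/36.00 = 256.0.
m_J − m_P = −2.5 log₁₀(256.0) = -6.02.

-6.02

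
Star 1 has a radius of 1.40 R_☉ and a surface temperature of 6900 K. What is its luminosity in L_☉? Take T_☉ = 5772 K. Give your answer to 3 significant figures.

4.00 L_☉

L/L_☉ = (R/R_☉)² (T/T_☉)⁴ = (1.40)² × (6900/5772)⁴
       = 1.960 × (1.195)⁴ = 1.960 × 2.042 = 4.003.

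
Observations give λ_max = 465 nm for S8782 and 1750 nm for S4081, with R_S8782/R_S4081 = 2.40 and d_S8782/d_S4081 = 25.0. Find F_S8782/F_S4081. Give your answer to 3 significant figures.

Wien's law: T_S8782/T_S4081 = λ_S4081/λ_S8782 = 1750/465 = 3.763.
L_S8782/L_S4081 = (R_S8782/R_S4081)²(T_S8782/T_S4081)⁴ = (2.40)²(3.763)⁴ = 1155.
F_S8782/F_S4081 = (L_S8782/L_S4081)/(d_S8782/d_S4081)² = 1155/(25.0)² = 1.849.

1.85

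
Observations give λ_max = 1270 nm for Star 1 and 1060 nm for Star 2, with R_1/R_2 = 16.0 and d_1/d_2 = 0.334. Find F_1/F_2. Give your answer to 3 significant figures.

Wien's law: T_1/T_2 = λ_2/λ_1 = 1060/1270 = 0.8346.
L_1/L_2 = (R_1/R_2)²(T_1/T_2)⁴ = (16.0)²(0.8346)⁴ = 124.2.
F_1/F_2 = (L_1/L_2)/(d_1/d_2)² = 124.2/(0.334)² = 1114.

1.11×10^3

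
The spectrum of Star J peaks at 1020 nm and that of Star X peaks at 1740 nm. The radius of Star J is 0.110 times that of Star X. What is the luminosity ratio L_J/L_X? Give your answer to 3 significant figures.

0.102

Wien's law gives T ∝ 1/λ_max, so T_J/T_X = λ_X/λ_J = 1740/1020 = 1.706.
Then L ∝ R²T⁴ gives L_J/L_X = (0.110)² × (1.706)⁴ = 0.01210 × 8.468 = 0.1025.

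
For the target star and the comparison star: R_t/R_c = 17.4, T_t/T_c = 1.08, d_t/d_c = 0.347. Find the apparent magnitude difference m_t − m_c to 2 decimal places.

L_t/L_c = (17.4)²(1.08)⁴ = 411.9.
F_t/F_c = (L_t/L_c)/(d_t/d_c)² = 411.9/0.1204 = 3421.
m_t − m_c = −2.5 log₁₀(3421) = -8.84.

-8.84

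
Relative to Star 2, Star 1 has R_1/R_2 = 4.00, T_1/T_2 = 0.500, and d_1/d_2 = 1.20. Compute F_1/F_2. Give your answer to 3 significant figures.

0.694

L_1/L_2 = (R_1/R_2)²(T_1/T_2)⁴ = (4.00)² × (0.500)⁴ = 1.000.
F_1/F_2 = (L_1/L_2)/(d_1/d_2)² = 1.000 / (1.20)² = 0.6944.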